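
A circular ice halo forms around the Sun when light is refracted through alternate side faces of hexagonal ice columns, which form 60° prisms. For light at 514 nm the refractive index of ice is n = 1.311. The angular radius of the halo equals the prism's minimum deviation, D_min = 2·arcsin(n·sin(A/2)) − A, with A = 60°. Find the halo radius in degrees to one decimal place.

21.9°

n·sin(A/2) = 1.311 × sin 30° = 1.311 × 0.5000 = 0.6555.
D_min = 2·arcsin(0.6555) − 60° = 2 × 40.958° − 60° = 21.915°.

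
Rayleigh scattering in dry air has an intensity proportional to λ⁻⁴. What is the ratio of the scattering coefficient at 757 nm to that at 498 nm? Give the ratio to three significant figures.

Rayleigh scattering ∝ λ⁻⁴, so the ratio of coefficients is the inverse fourth power of the wavelength ratio.
σ(757)/σ(498) = (498/757)⁴ = (0.6579)⁴ = 0.1873.

0.187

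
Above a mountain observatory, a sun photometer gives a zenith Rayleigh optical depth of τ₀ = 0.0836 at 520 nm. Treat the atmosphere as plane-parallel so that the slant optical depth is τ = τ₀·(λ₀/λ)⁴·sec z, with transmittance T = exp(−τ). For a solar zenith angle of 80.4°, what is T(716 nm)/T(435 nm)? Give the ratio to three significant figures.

Airmass: sec 80.4° = 5.9963.
τ(716 nm) = 0.0836 × (520/716)⁴ × 5.9963 = 0.0836 × 0.2782 × 5.9963 = 0.1395.
τ(435 nm) = 0.0836 × (520/435)⁴ × 5.9963 = 0.0836 × 2.0420 × 5.9963 = 1.0236.
T(716)/T(435) = exp(τ_B − τ_A) = exp(0.8842) = 2.4210.

2.42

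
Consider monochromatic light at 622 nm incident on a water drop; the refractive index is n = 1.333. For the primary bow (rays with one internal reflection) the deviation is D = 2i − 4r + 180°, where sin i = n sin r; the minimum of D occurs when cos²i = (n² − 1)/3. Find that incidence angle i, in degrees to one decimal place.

59.4°

cos²i = (1.333² − 1)/3 = (1.77689 − 1)/3 = 0.25896.
cos i = 0.50888, so i = 59.410°.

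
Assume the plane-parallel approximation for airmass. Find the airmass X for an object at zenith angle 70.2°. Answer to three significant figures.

X = sec z = 1/cos 70.2° = 1/0.3387 = 2.9521.

2.95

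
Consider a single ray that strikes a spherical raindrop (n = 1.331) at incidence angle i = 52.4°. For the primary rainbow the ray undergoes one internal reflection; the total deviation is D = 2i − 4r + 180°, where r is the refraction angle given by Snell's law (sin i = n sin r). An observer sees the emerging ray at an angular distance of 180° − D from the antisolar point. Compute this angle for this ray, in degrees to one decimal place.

sin r = sin 52.4° / 1.331 = 0.7923/1.331 = 0.5953; r = 36.53°.
D = 2·52.4° − 4·36.53° + 180° = 104.80° − 146.12° + 180° = 138.68°.
Angle from antisolar point = 180° − D = 41.32°.

41.3°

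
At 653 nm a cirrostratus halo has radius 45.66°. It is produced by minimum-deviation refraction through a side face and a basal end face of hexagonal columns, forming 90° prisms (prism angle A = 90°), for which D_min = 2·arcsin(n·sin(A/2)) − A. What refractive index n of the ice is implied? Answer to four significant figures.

Rearranging: n = sin((D_min + A)/2) / sin(A/2).
(D_min + A)/2 = (45.66° + 90°)/2 = 67.830°.
n = sin 67.830° / sin 45° = 0.9261 / 0.7071 = 1.3097.

1.310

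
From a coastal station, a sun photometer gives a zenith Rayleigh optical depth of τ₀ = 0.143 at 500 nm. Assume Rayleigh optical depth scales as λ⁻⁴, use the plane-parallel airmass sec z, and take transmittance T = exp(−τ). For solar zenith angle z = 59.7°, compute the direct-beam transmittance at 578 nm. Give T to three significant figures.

sec 59.7° = 1.9821.
τ = 0.143 × (500/578)⁴ × 1.9821 = 0.143 × 0.5600 × 1.9821 = 0.1587.
T = exp(−0.1587) = 0.8532.

0.853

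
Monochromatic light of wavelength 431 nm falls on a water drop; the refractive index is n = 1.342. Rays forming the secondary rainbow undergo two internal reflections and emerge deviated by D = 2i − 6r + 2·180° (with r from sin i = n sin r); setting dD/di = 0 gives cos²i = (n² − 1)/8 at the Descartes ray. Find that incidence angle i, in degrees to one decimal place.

71.6°

cos²i = (1.342² − 1)/8 = (1.80096 − 1)/8 = 0.10012.
cos i = 0.31642, so i = 71.554°.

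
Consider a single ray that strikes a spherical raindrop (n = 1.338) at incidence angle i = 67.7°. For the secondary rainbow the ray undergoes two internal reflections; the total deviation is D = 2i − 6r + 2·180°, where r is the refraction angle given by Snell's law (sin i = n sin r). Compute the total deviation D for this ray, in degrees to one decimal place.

232.9°

sin r = sin 67.7° / 1.338 = 0.9252/1.338 = 0.6915; r = 43.75°.
D = 2·67.7° − 6·43.75° + 2·180° = 135.40° − 262.49° + 360° = 232.91°.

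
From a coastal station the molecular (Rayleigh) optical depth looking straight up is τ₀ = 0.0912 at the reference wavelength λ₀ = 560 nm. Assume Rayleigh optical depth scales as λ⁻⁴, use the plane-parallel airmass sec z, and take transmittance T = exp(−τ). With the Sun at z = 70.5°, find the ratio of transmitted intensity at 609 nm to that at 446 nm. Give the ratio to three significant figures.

Airmass: sec 70.5° = 2.9957.
τ(609 nm) = 0.0912 × (560/609)⁴ × 2.9957 = 0.0912 × 0.7150 × 2.9957 = 0.1953.
τ(446 nm) = 0.0912 × (560/446)⁴ × 2.9957 = 0.0912 × 2.4855 × 2.9957 = 0.6791.
T(609)/T(446) = exp(τ_B − τ_A) = exp(0.4837) = 1.6221.

1.62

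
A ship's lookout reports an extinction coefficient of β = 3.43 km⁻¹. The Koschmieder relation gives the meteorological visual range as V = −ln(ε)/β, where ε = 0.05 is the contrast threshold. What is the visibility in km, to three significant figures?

0.873 km

V = −ln(0.05) / 3.43 = 2.996 / 3.43 = 0.8734 km.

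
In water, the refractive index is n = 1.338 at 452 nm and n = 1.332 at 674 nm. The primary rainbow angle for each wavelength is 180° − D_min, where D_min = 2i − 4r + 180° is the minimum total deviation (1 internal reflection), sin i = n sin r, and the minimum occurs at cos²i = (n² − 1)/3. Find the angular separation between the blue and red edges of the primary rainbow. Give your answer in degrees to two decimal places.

0.87°

At 452 nm (n = 1.338): cos²i = 0.26341 → i = 59.120°, r = 39.899°, D_min = 138.643°, rainbow angle = 41.357°.
At 674 nm (n = 1.332): cos²i = 0.25807 → i = 59.469°, r = 40.290°, D_min = 137.776°, rainbow angle = 42.224°.
Angular width = |41.357° − 42.224°| = 0.867°.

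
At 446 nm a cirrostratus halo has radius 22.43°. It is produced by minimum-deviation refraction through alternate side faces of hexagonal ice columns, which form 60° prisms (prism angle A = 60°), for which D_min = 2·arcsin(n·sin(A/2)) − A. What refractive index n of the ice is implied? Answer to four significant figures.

1.318

Rearranging: n = sin((D_min + A)/2) / sin(A/2).
(D_min + A)/2 = (22.43° + 60°)/2 = 41.215°.
n = sin 41.215° / sin 30° = 0.6589 / 0.5000 = 1.3178.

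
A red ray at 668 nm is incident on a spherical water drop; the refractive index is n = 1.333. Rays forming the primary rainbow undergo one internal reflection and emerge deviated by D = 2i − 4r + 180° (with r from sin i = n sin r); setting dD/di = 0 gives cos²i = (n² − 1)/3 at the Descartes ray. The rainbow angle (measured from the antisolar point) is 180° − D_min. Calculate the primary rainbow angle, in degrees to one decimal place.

cos²i = (1.77689 − 1)/3 = 0.25896; i = arccos(0.50888) = 59.410°.
sin r = sin 59.410°/1.333 = 0.64579; r = 40.225°.
D_min = 2·59.410° − 4·40.225° + 180° = 137.922°.
Rainbow angle = 180° − D_min = 42.078°.

42.1°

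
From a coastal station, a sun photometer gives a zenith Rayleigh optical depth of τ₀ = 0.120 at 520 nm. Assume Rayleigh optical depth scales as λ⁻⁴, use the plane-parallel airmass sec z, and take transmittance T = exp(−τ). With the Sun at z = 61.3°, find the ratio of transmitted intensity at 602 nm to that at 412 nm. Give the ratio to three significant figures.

1.64

Airmass: sec 61.3° = 2.0824.
τ(602 nm) = 0.120 × (520/602)⁴ × 2.0824 = 0.120 × 0.5567 × 2.0824 = 0.1391.
τ(412 nm) = 0.120 × (520/412)⁴ × 2.0824 = 0.120 × 2.5376 × 2.0824 = 0.6341.
T(602)/T(412) = exp(τ_B − τ_A) = exp(0.4950) = 1.6405.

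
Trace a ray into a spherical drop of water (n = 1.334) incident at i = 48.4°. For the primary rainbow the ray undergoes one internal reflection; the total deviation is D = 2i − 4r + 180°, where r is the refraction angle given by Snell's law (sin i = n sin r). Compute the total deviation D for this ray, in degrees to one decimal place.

140.4°

sin r = sin 48.4° / 1.334 = 0.7478/1.334 = 0.5606; r = 34.10°.
D = 2·48.4° − 4·34.10° + 180° = 96.80° − 136.38° + 180° = 140.42°.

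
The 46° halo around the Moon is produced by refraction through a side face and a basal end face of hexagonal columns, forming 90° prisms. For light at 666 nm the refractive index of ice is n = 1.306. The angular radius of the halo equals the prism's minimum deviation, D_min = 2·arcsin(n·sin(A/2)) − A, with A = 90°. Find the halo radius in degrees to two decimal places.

n·sin(A/2) = 1.306 × sin 45° = 1.306 × 0.7071 = 0.9235.
D_min = 2·arcsin(0.9235) − 90° = 2 × 67.440° − 90° = 44.881°.

44.88°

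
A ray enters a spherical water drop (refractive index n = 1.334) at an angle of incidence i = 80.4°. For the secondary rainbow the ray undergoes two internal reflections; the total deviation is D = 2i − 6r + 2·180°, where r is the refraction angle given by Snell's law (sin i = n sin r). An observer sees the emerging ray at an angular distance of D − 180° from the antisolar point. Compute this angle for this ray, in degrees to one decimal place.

sin r = sin 80.4° / 1.334 = 0.9860/1.334 = 0.7391; r = 47.66°.
D = 2·80.4° − 6·47.66° + 2·180° = 160.80° − 285.94° + 360° = 234.86°.
Angle from antisolar point = D − 180° = 54.86°.

54.9°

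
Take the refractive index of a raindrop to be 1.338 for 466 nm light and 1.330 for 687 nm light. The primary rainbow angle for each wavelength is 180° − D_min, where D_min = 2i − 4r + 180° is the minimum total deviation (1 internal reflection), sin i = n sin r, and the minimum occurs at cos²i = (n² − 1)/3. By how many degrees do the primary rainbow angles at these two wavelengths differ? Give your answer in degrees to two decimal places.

1.16°

At 466 nm (n = 1.338): cos²i = 0.26341 → i = 59.120°, r = 39.899°, D_min = 138.643°, rainbow angle = 41.357°.
At 687 nm (n = 1.330): cos²i = 0.25630 → i = 59.585°, r = 40.422°, D_min = 137.484°, rainbow angle = 42.516°.
Angular width = |41.357° − 42.516°| = 1.160°.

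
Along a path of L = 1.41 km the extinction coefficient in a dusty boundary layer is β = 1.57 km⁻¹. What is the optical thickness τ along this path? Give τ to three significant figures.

τ = β·L = 1.57 × 1.41 = 2.2137.

2.21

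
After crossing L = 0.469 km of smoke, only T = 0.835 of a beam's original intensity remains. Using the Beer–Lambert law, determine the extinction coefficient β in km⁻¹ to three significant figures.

0.384 km⁻¹

Beer–Lambert: T = exp(−βL) ⇒ β = −ln(T)/L = −ln(0.835)/0.469 = 0.1803/0.469 = 0.3845 km⁻¹.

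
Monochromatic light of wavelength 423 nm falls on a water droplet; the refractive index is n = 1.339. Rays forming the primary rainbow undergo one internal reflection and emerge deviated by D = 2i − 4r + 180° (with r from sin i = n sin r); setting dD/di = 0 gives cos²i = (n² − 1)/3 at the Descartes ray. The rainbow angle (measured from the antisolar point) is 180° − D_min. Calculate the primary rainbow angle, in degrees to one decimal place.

41.2°

cos²i = (1.79292 − 1)/3 = 0.26431; i = arccos(0.51411) = 59.062°.
sin r = sin 59.062°/1.339 = 0.64057; r = 39.834°.
D_min = 2·59.062° − 4·39.834° + 180° = 138.786°.
Rainbow angle = 180° − D_min = 41.214°.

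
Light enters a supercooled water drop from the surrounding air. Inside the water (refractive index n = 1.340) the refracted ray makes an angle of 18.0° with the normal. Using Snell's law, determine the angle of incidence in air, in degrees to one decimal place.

24.5°

Snell: sin θ_i = n · sin θ_r = 1.340 × sin 18.0° = 1.340 × 0.3090 = 0.4141.
θ_i = arcsin(0.4141) = 24.46°.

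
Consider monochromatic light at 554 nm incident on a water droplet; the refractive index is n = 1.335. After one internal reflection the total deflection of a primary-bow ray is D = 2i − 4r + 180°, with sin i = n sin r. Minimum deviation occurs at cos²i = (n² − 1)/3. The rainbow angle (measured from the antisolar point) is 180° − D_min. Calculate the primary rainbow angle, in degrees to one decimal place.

cos²i = (1.78222 − 1)/3 = 0.26074; i = arccos(0.51063) = 59.294°.
sin r = sin 59.294°/1.335 = 0.64405; r = 40.094°.
D_min = 2·59.294° − 4·40.094° + 180° = 138.212°.
Rainbow angle = 180° − D_min = 41.788°.

41.8°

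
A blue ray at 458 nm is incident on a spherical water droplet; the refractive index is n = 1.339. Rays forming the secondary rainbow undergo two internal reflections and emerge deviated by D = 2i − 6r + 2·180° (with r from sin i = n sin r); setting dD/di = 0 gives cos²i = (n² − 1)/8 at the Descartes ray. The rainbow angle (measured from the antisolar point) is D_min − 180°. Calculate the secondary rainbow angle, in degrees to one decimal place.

52.5°

cos²i = (1.79292 − 1)/8 = 0.09912; i = arccos(0.31483) = 71.650°.
sin r = sin 71.650°/1.339 = 0.70885; r = 45.141°.
D_min = 2·71.650° − 6·45.141° + 360° = 232.451°.
Rainbow angle = D_min − 180° = 52.451°.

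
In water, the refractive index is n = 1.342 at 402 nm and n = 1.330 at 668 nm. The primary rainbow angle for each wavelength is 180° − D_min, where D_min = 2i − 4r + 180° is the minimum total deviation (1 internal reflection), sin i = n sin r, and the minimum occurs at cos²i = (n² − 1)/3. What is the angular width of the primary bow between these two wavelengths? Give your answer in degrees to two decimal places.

At 402 nm (n = 1.342): cos²i = 0.26699 → i = 58.888°, r = 39.641°, D_min = 139.213°, rainbow angle = 40.787°.
At 668 nm (n = 1.330): cos²i = 0.25630 → i = 59.585°, r = 40.422°, D_min = 137.484°, rainbow angle = 42.516°.
Angular width = |40.787° − 42.516°| = 1.729°.

1.73°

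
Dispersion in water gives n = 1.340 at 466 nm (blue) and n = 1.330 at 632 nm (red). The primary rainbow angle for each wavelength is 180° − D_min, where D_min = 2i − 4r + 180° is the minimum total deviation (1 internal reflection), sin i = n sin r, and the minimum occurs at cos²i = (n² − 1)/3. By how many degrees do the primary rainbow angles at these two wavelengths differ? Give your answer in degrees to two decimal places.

At 466 nm (n = 1.340): cos²i = 0.26520 → i = 59.004°, r = 39.770°, D_min = 138.929°, rainbow angle = 41.071°.
At 632 nm (n = 1.330): cos²i = 0.25630 → i = 59.585°, r = 40.422°, D_min = 137.484°, rainbow angle = 42.516°.
Angular width = |41.071° − 42.516°| = 1.445°.

1.45°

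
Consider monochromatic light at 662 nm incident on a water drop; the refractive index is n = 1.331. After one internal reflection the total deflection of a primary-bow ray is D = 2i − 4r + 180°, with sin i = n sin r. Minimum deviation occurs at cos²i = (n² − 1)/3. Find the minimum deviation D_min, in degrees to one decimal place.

cos²i = (1.77156 − 1)/3 = 0.25719; i = arccos(0.50714) = 59.527°.
sin r = sin 59.527°/1.331 = 0.64753; r = 40.356°.
D_min = 2·59.527° − 4·40.356° + 180° = 137.630°.

137.6°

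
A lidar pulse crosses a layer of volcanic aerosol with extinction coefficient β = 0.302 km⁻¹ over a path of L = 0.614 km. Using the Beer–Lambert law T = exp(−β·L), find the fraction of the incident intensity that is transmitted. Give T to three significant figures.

τ = β·L = 0.302 × 0.614 = 0.1854.
T = exp(−0.1854) = 0.8307.

0.831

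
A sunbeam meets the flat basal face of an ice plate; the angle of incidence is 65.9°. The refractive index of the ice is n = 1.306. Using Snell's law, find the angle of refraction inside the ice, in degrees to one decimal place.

44.3°

Snell: sin θ_r = sin θ_i / n = sin 65.9° / 1.306 = 0.9128 / 1.306 = 0.6990.
θ_r = arcsin(0.6990) = 44.34°.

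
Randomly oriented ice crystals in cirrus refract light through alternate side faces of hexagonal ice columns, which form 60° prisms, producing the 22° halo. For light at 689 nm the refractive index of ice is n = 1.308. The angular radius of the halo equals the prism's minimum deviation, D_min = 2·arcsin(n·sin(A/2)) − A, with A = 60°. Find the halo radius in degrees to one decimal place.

21.7°

n·sin(A/2) = 1.308 × sin 30° = 1.308 × 0.5000 = 0.6540.
D_min = 2·arcsin(0.6540) − 60° = 2 × 40.844° − 60° = 21.688°.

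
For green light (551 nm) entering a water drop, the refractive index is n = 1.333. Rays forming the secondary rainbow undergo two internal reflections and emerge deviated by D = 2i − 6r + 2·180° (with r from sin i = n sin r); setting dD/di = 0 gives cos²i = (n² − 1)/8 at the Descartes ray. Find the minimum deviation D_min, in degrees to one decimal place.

cos²i = (1.77689 − 1)/8 = 0.09711; i = arccos(0.31163) = 71.843°.
sin r = sin 71.843°/1.333 = 0.71283; r = 45.466°.
D_min = 2·71.843° − 6·45.466° + 360° = 230.891°.

230.9°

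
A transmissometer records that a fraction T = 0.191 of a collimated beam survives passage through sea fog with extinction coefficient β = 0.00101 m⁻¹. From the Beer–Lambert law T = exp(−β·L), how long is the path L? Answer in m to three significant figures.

1640 m

Beer–Lambert: T = exp(−βL) ⇒ L = −ln(T)/β = −ln(0.191)/0.00101 = 1.6555/0.00101 = 1639 m.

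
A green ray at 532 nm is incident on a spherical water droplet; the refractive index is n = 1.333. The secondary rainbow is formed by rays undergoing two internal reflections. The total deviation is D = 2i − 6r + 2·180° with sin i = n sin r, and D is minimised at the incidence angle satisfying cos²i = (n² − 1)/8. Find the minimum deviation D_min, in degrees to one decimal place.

230.9°

cos²i = (1.77689 − 1)/8 = 0.09711; i = arccos(0.31163) = 71.843°.
sin r = sin 71.843°/1.333 = 0.71283; r = 45.466°.
D_min = 2·71.843° − 6·45.466° + 360° = 230.891°.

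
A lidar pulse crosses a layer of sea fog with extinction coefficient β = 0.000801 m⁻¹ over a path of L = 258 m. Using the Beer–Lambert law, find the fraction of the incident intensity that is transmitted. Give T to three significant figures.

0.813

τ = β·L = 0.000801 × 258 = 0.2067.
T = exp(−0.2067) = 0.8133.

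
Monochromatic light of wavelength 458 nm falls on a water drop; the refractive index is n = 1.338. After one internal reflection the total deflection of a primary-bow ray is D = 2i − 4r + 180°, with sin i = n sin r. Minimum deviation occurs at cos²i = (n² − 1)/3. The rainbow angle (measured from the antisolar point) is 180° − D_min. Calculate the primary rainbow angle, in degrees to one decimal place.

41.4°

cos²i = (1.79024 − 1)/3 = 0.26341; i = arccos(0.51324) = 59.120°.
sin r = sin 59.120°/1.338 = 0.64144; r = 39.899°.
D_min = 2·59.120° − 4·39.899° + 180° = 138.643°.
Rainbow angle = 180° − D_min = 41.357°.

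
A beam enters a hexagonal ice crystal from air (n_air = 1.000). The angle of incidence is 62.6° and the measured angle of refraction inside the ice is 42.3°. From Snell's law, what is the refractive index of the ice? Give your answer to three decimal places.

1.319

n = sin θ_i / sin θ_r = sin 62.6° / sin 42.3° = 0.8878 / 0.6730 = 1.3192.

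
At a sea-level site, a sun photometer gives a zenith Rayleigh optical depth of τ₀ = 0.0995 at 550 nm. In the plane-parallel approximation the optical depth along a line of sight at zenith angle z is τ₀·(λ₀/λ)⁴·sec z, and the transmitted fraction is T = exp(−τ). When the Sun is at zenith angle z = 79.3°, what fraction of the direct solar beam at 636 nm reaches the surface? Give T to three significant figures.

0.741

sec 79.3° = 5.3860.
τ = 0.0995 × (550/636)⁴ × 5.3860 = 0.0995 × 0.5593 × 5.3860 = 0.2997.
T = exp(−0.2997) = 0.7410.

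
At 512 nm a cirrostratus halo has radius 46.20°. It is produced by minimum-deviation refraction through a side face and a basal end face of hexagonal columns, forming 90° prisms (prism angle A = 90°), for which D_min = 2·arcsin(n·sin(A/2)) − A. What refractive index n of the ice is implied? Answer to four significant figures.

1.312

Rearranging: n = sin((D_min + A)/2) / sin(A/2).
(D_min + A)/2 = (46.20° + 90°)/2 = 68.100°.
n = sin 68.100° / sin 45° = 0.9278 / 0.7071 = 1.3122.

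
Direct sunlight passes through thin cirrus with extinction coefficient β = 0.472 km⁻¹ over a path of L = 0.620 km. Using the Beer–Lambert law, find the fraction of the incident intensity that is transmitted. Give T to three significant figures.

0.746

τ = β·L = 0.472 × 0.620 = 0.2926.
T = exp(−0.2926) = 0.7463.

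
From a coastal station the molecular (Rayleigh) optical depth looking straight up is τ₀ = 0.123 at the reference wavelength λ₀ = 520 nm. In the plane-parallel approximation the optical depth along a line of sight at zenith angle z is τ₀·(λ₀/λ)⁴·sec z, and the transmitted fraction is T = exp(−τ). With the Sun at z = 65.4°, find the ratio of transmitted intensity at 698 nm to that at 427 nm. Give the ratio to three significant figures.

1.75

Airmass: sec 65.4° = 2.4022.
τ(698 nm) = 0.123 × (520/698)⁴ × 2.4022 = 0.123 × 0.3080 × 2.4022 = 0.0910.
τ(427 nm) = 0.123 × (520/427)⁴ × 2.4022 = 0.123 × 2.1994 × 2.4022 = 0.6499.
T(698)/T(427) = exp(τ_B − τ_A) = exp(0.5588) = 1.7487.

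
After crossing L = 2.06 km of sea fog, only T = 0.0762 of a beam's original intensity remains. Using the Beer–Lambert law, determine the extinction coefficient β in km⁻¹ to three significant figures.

1.25 km⁻¹

Beer–Lambert: T = exp(−βL) ⇒ β = −ln(T)/L = −ln(0.0762)/2.06 = 2.5744/2.06 = 1.25 km⁻¹.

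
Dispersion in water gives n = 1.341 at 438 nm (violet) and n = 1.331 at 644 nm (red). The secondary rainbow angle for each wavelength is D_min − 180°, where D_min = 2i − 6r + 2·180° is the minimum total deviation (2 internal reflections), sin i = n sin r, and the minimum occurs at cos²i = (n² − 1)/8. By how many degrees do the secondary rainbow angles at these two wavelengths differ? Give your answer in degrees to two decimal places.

At 438 nm (n = 1.341): cos²i = 0.09979 → i = 71.586°, r = 45.034°, D_min = 232.966°, rainbow angle = 52.966°.
At 644 nm (n = 1.331): cos²i = 0.09645 → i = 71.907°, r = 45.575°, D_min = 230.365°, rainbow angle = 50.365°.
Angular width = |52.966° − 50.365°| = 2.601°.

2.60°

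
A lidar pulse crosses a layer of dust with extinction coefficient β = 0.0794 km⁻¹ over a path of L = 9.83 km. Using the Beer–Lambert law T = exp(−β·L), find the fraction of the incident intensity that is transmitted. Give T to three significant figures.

τ = β·L = 0.0794 × 9.83 = 0.7805.
T = exp(−0.7805) = 0.4582.

0.458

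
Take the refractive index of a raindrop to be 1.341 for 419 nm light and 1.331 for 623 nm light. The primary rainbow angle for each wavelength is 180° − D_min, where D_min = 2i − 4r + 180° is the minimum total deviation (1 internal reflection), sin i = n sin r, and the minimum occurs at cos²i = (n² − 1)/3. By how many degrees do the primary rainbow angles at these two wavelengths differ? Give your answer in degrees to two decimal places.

At 419 nm (n = 1.341): cos²i = 0.26609 → i = 58.946°, r = 39.705°, D_min = 139.071°, rainbow angle = 40.929°.
At 623 nm (n = 1.331): cos²i = 0.25719 → i = 59.527°, r = 40.356°, D_min = 137.630°, rainbow angle = 42.370°.
Angular width = |40.929° − 42.370°| = 1.441°.

1.44°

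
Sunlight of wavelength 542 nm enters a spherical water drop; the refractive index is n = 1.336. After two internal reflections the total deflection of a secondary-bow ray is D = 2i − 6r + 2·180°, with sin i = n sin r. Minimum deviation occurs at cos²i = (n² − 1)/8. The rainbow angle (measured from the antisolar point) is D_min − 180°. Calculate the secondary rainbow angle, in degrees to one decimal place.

51.7°

cos²i = (1.78490 − 1)/8 = 0.09811; i = arccos(0.31323) = 71.746°.
sin r = sin 71.746°/1.336 = 0.71084; r = 45.303°.
D_min = 2·71.746° − 6·45.303° + 360° = 231.674°.
Rainbow angle = D_min − 180° = 51.674°.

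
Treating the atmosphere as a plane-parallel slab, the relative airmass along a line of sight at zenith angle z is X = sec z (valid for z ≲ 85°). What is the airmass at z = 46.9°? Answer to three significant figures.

1.46

X = sec z = 1/cos 46.9° = 1/0.6833 = 1.4635.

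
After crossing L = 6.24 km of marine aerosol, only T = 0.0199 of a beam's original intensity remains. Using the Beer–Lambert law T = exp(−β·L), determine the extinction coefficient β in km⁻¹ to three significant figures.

0.628 km⁻¹

Beer–Lambert: T = exp(−βL) ⇒ β = −ln(T)/L = −ln(0.0199)/6.24 = 3.9170/6.24 = 0.6277 km⁻¹.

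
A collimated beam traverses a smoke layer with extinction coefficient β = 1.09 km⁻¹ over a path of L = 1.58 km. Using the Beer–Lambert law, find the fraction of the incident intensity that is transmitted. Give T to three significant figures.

0.179

τ = β·L = 1.09 × 1.58 = 1.7222.
T = exp(−1.7222) = 0.1787.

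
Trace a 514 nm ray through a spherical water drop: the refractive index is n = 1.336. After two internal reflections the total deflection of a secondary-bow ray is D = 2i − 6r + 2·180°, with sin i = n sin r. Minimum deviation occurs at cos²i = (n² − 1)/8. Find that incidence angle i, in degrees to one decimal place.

cos²i = (1.336² − 1)/8 = (1.78490 − 1)/8 = 0.09811.
cos i = 0.31323, so i = 71.746°.

71.7°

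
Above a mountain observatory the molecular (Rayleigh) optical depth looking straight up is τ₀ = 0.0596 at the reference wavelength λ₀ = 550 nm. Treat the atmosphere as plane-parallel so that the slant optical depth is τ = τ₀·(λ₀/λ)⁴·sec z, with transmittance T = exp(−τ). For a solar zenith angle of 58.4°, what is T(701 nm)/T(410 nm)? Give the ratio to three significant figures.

Airmass: sec 58.4° = 1.9084.
τ(701 nm) = 0.0596 × (550/701)⁴ × 1.9084 = 0.0596 × 0.3789 × 1.9084 = 0.0431.
τ(410 nm) = 0.0596 × (550/410)⁴ × 1.9084 = 0.0596 × 3.2383 × 1.9084 = 0.3683.
T(701)/T(410) = exp(τ_B − τ_A) = exp(0.3252) = 1.3844.

1.38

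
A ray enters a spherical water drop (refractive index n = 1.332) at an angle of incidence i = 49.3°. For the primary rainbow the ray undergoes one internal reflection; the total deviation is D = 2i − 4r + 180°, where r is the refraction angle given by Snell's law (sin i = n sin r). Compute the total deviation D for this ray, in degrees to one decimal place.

sin r = sin 49.3° / 1.332 = 0.7581/1.332 = 0.5692; r = 34.69°.
D = 2·49.3° − 4·34.69° + 180° = 98.60° − 138.77° + 180° = 139.83°.

139.8°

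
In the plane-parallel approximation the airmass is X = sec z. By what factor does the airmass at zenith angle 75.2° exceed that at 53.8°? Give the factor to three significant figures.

X(75.2°)/X(53.8°) = sec 75.2° / sec 53.8° = cos 53.8° / cos 75.2° = 0.5906/0.2554 = 2.3121.

2.31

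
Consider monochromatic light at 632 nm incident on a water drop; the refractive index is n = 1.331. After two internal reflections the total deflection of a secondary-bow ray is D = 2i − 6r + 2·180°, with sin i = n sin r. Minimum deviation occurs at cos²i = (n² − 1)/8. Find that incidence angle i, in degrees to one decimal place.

71.9°

cos²i = (1.331² − 1)/8 = (1.77156 − 1)/8 = 0.09645.
cos i = 0.31056, so i = 71.907°.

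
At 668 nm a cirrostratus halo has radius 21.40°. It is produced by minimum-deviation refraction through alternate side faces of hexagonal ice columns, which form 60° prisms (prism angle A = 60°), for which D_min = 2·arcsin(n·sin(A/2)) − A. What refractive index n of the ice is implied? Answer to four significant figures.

Rearranging: n = sin((D_min + A)/2) / sin(A/2).
(D_min + A)/2 = (21.40° + 60°)/2 = 40.700°.
n = sin 40.700° / sin 30° = 0.6521 / 0.5000 = 1.3042.

1.304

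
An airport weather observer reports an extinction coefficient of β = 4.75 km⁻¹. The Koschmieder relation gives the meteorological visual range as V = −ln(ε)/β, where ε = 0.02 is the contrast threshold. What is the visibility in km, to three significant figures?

V = −ln(0.02) / 4.75 = 3.912 / 4.75 = 0.8236 km.

0.824 km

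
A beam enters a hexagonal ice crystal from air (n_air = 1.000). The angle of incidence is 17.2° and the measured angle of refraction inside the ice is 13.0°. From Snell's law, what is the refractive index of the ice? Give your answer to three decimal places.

n = sin θ_i / sin θ_r = sin 17.2° / sin 13.0° = 0.2957 / 0.2250 = 1.3145.

1.315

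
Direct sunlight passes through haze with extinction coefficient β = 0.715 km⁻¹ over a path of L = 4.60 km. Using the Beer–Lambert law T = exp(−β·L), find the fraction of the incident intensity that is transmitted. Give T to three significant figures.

0.0373

τ = β·L = 0.715 × 4.60 = 3.2890.
T = exp(−3.2890) = 0.0373.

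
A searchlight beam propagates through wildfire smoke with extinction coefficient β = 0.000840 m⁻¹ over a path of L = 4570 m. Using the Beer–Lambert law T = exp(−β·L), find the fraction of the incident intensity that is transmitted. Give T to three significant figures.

0.0215

τ = β·L = 0.000840 × 4570 = 3.8388.
T = exp(−3.8388) = 0.0215.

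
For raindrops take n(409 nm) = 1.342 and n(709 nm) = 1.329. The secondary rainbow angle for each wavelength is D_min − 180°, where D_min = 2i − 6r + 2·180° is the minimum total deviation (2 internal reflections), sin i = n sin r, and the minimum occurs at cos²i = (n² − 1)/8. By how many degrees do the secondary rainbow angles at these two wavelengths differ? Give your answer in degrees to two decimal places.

3.39°

At 409 nm (n = 1.342): cos²i = 0.10012 → i = 71.554°, r = 44.981°, D_min = 233.222°, rainbow angle = 53.222°.
At 709 nm (n = 1.329): cos²i = 0.09578 → i = 71.972°, r = 45.685°, D_min = 229.837°, rainbow angle = 49.837°.
Angular width = |53.222° − 49.837°| = 3.385°.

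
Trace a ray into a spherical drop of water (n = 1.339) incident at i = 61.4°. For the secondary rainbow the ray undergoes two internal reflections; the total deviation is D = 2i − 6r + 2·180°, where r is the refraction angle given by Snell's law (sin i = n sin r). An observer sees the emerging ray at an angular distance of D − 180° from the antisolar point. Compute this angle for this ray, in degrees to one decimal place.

57.0°

sin r = sin 61.4° / 1.339 = 0.8780/1.339 = 0.6557; r = 40.97°.
D = 2·61.4° − 6·40.97° + 2·180° = 122.80° − 245.84° + 360° = 236.96°.
Angle from antisolar point = D − 180° = 56.96°.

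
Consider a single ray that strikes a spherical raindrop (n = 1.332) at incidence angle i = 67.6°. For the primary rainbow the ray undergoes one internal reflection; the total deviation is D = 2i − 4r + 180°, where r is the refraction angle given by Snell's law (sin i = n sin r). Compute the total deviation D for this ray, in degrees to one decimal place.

139.4°

sin r = sin 67.6° / 1.332 = 0.9245/1.332 = 0.6941; r = 43.96°.
D = 2·67.6° − 4·43.96° + 180° = 135.20° − 175.82° + 180° = 139.38°.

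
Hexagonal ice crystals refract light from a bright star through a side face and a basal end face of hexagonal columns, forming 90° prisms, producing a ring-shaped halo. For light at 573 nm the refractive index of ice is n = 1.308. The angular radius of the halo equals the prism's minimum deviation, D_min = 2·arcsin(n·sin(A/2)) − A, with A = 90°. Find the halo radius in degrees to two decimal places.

45.31°

n·sin(A/2) = 1.308 × sin 45° = 1.308 × 0.7071 = 0.9249.
D_min = 2·arcsin(0.9249) − 90° = 2 × 67.653° − 90° = 45.305°.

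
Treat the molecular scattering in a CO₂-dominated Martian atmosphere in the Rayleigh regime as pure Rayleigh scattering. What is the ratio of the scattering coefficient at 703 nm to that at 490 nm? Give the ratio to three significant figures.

Rayleigh scattering ∝ λ⁻⁴, so the ratio of coefficients is the inverse fourth power of the wavelength ratio.
σ(703)/σ(490) = (490/703)⁴ = (0.6970)⁴ = 0.236.

0.236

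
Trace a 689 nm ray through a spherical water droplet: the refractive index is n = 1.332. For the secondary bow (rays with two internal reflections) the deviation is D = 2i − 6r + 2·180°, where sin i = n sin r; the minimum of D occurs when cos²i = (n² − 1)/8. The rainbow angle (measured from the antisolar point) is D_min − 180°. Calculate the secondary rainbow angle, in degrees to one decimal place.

cos²i = (1.77422 − 1)/8 = 0.09678; i = arccos(0.31109) = 71.875°.
sin r = sin 71.875°/1.332 = 0.71350; r = 45.520°.
D_min = 2·71.875° − 6·45.520° + 360° = 230.628°.
Rainbow angle = D_min − 180° = 50.628°.

50.6°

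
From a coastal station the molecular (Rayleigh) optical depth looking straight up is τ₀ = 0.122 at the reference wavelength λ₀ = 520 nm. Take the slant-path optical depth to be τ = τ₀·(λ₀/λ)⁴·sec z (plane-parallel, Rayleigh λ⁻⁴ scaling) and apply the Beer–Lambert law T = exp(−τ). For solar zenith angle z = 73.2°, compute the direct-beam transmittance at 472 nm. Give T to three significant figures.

0.537

sec 73.2° = 3.4598.
τ = 0.122 × (520/472)⁴ × 3.4598 = 0.122 × 1.4731 × 3.4598 = 0.6218.
T = exp(−0.6218) = 0.5370.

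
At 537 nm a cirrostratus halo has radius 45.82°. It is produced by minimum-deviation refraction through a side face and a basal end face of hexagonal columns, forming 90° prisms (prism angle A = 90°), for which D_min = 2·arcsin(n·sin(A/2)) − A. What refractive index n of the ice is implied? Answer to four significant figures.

1.310

Rearranging: n = sin((D_min + A)/2) / sin(A/2).
(D_min + A)/2 = (45.82° + 90°)/2 = 67.910°.
n = sin 67.910° / sin 45° = 0.9266 / 0.7071 = 1.3104.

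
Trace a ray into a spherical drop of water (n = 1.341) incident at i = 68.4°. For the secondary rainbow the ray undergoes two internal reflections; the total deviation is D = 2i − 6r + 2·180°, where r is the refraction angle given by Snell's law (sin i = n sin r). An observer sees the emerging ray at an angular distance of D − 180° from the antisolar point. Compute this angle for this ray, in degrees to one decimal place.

53.4°

sin r = sin 68.4° / 1.341 = 0.9298/1.341 = 0.6933; r = 43.90°.
D = 2·68.4° − 6·43.90° + 2·180° = 136.80° − 263.37° + 360° = 233.43°.
Angle from antisolar point = D − 180° = 53.43°.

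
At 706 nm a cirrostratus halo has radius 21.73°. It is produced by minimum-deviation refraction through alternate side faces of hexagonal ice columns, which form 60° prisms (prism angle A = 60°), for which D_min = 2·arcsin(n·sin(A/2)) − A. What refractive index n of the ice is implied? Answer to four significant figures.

Rearranging: n = sin((D_min + A)/2) / sin(A/2).
(D_min + A)/2 = (21.73° + 60°)/2 = 40.865°.
n = sin 40.865° / sin 30° = 0.6543 / 0.5000 = 1.3086.

1.309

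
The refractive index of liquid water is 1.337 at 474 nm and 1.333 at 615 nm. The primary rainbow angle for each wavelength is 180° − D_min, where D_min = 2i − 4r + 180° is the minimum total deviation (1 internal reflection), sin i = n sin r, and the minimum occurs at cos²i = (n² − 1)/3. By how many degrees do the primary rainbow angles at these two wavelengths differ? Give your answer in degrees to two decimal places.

0.58°

At 474 nm (n = 1.337): cos²i = 0.26252 → i = 59.178°, r = 39.964°, D_min = 138.500°, rainbow angle = 41.500°.
At 615 nm (n = 1.333): cos²i = 0.25896 → i = 59.410°, r = 40.225°, D_min = 137.922°, rainbow angle = 42.078°.
Angular width = |41.500° − 42.078°| = 0.578°.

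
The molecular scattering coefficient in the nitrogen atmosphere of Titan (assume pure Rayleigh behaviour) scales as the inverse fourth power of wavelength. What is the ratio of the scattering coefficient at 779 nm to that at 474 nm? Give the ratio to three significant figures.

0.137

Rayleigh scattering ∝ λ⁻⁴, so the ratio of coefficients is the inverse fourth power of the wavelength ratio.
σ(779)/σ(474) = (474/779)⁴ = (0.6085)⁴ = 0.1371.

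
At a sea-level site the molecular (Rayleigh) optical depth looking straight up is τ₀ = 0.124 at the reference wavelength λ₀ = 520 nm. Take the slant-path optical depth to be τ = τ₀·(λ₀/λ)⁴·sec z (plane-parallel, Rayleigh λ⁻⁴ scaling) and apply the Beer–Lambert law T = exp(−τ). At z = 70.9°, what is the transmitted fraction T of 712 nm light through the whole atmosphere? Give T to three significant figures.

0.898

sec 70.9° = 3.0561.
τ = 0.124 × (520/712)⁴ × 3.0561 = 0.124 × 0.2845 × 3.0561 = 0.1078.
T = exp(−0.1078) = 0.8978.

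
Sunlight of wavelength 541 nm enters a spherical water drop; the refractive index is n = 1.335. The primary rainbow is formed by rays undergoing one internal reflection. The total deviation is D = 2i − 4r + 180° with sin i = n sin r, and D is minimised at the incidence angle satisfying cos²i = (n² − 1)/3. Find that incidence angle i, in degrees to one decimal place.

59.3°

cos²i = (1.335² − 1)/3 = (1.78222 − 1)/3 = 0.26074.
cos i = 0.51063, so i = 59.294°.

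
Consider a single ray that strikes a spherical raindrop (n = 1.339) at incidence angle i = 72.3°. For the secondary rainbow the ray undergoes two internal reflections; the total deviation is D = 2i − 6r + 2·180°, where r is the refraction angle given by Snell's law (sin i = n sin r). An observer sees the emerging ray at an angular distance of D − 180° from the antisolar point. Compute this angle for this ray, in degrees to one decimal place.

sin r = sin 72.3° / 1.339 = 0.9527/1.339 = 0.7115; r = 45.35°.
D = 2·72.3° − 6·45.35° + 2·180° = 144.60° − 272.13° + 360° = 232.47°.
Angle from antisolar point = D − 180° = 52.47°.

52.5°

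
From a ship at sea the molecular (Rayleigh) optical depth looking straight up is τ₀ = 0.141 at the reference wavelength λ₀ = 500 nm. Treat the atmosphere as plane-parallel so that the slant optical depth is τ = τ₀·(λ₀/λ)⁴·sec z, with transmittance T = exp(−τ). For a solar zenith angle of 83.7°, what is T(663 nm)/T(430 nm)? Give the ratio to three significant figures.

Airmass: sec 83.7° = 9.1129.
τ(663 nm) = 0.141 × (500/663)⁴ × 9.1129 = 0.141 × 0.3235 × 9.1129 = 0.4156.
τ(430 nm) = 0.141 × (500/430)⁴ × 9.1129 = 0.141 × 1.8281 × 9.1129 = 2.3490.
T(663)/T(430) = exp(τ_B − τ_A) = exp(1.9334) = 6.9128.

6.91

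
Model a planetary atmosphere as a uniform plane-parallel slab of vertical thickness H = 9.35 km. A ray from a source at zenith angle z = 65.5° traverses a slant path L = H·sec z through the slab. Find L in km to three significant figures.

22.5 km

sec z = 1/cos 65.5° = 2.4114.
L = 9.35 × 2.4114 = 22.547 km.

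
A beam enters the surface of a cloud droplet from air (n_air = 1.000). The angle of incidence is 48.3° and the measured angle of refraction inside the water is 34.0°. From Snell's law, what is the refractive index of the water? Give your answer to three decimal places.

n = sin θ_i / sin θ_r = sin 48.3° / sin 34.0° = 0.7466 / 0.5592 = 1.3352.

1.335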